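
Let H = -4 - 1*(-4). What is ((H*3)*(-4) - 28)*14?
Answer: -392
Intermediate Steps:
H = 0 (H = -4 + 4 = 0)
((H*3)*(-4) - 28)*14 = ((0*3)*(-4) - 28)*14 = (0*(-4) - 28)*14 = (0 - 28)*14 = -28*14 = -392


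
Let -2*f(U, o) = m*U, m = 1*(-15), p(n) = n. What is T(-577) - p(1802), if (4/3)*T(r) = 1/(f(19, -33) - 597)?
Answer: -1092013/606 ≈ -1802.0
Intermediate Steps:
m = -15
f(U, o) = 15*U/2 (f(U, o) = -(-15)*U/2 = 15*U/2)
T(r) = -1/606 (T(r) = 3/(4*((15/2)*19 - 597)) = 3/(4*(285/2 - 597)) = 3/(4*(-909/2)) = (¾)*(-2/909) = -1/606)
T(-577) - p(1802) = -1/606 - 1*1802 = -1/606 - 1802 = -1092013/606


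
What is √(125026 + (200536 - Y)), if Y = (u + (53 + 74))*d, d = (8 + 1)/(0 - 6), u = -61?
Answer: √325661 ≈ 570.67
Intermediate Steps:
d = -3/2 (d = 9/(-6) = -⅙*9 = -3/2 ≈ -1.5000)
Y = -99 (Y = (-61 + (53 + 74))*(-3/2) = (-61 + 127)*(-3/2) = 66*(-3/2) = -99)
√(125026 + (200536 - Y)) = √(125026 + (200536 - 1*(-99))) = √(125026 + (200536 + 99)) = √(125026 + 200635) = √325661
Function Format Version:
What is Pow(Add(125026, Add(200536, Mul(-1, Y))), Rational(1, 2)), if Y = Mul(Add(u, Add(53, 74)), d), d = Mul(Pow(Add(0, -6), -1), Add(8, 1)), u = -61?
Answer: Pow(325661, Rational(1, 2)) ≈ 570.67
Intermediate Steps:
d = Rational(-3, 2) (d = Mul(Pow(-6, -1), 9) = Mul(Rational(-1, 6), 9) = Rational(-3, 2) ≈ -1.5000)
Y = -99 (Y = Mul(Add(-61, Add(53, 74)), Rational(-3, 2)) = Mul(Add(-61, 127), Rational(-3, 2)) = Mul(66, Rational(-3, 2)) = -99)
Pow(Add(125026, Add(200536, Mul(-1, Y))), Rational(1, 2)) = Pow(Add(125026, Add(200536, Mul(-1, -99))), Rational(1, 2)) = Pow(Add(125026, Add(200536, 99)), Rational(1, 2)) = Pow(Add(125026, 200635), Rational(1, 2)) = Pow(325661, Rational(1, 2))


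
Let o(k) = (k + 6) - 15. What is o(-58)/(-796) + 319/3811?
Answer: 509261/3033556 ≈ 0.16788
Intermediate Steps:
o(k) = -9 + k (o(k) = (6 + k) - 15 = -9 + k)
o(-58)/(-796) + 319/3811 = (-9 - 58)/(-796) + 319/3811 = -67*(-1/796) + 319*(1/3811) = 67/796 + 319/3811 = 509261/3033556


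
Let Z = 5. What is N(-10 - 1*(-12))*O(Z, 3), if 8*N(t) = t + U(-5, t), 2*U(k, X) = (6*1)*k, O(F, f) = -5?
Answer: 65/8 ≈ 8.1250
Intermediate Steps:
U(k, X) = 3*k (U(k, X) = ((6*1)*k)/2 = (6*k)/2 = 3*k)
N(t) = -15/8 + t/8 (N(t) = (t + 3*(-5))/8 = (t - 15)/8 = (-15 + t)/8 = -15/8 + t/8)
N(-10 - 1*(-12))*O(Z, 3) = (-15/8 + (-10 - 1*(-12))/8)*(-5) = (-15/8 + (-10 + 12)/8)*(-5) = (-15/8 + (1/8)*2)*(-5) = (-15/8 + 1/4)*(-5) = -13/8*(-5) = 65/8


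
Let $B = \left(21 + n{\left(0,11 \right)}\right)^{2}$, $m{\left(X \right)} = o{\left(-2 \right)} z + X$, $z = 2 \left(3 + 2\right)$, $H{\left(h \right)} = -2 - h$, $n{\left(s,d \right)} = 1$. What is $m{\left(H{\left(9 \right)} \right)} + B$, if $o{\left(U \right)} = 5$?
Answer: $523$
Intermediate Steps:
$z = 10$ ($z = 2 \cdot 5 = 10$)
$m{\left(X \right)} = 50 + X$ ($m{\left(X \right)} = 5 \cdot 10 + X = 50 + X$)
$B = 484$ ($B = \left(21 + 1\right)^{2} = 22^{2} = 484$)
$m{\left(H{\left(9 \right)} \right)} + B = \left(50 - 11\right) + 484 = 39 + 484 = 523$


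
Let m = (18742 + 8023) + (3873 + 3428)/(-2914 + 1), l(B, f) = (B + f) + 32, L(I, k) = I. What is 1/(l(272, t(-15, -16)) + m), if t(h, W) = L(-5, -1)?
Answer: 2913/78830131 ≈ 3.6953e-5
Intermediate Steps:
t(h, W) = -5
l(B, f) = 32 + B + f
m = 77959144/2913 (m = 26765 + 7301/(-2913) = 26765 + 7301*(-1/2913) = 26765 - 7301/2913 = 77959144/2913 ≈ 26763.)
1/(l(272, t(-15, -16)) + m) = 1/((32 + 272 - 5) + 77959144/2913) = 1/(299 + 77959144/2913) = 1/(78830131/2913) = 2913/78830131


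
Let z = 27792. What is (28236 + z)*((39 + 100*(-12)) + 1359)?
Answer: 11093544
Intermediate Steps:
(28236 + z)*((39 + 100*(-12)) + 1359) = (28236 + 27792)*((39 + 100*(-12)) + 1359) = 56028*((39 - 1200) + 1359) = 56028*(-1161 + 1359) = 56028*198 = 11093544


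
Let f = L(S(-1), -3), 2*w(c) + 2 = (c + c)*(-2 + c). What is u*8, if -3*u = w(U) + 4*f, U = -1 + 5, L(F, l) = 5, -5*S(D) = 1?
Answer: -72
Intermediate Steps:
S(D) = -1/5 (S(D) = -1/5*1 = -1/5)
U = 4
w(c) = -1 + c*(-2 + c) (w(c) = -1 + ((c + c)*(-2 + c))/2 = -1 + ((2*c)*(-2 + c))/2 = -1 + (2*c*(-2 + c))/2 = -1 + c*(-2 + c))
f = 5
u = -9 (u = -((-1 + 4**2 - 2*4) + 4*5)/3 = -((-1 + 16 - 8) + 20)/3 = -(7 + 20)/3 = -1/3*27 = -9)
u*8 = -9*8 = -72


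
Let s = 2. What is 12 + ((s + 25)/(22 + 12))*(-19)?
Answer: -105/34 ≈ -3.0882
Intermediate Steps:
12 + ((s + 25)/(22 + 12))*(-19) = 12 + ((2 + 25)/(22 + 12))*(-19) = 12 + (27/34)*(-19) = 12 - 513/34 = -105/34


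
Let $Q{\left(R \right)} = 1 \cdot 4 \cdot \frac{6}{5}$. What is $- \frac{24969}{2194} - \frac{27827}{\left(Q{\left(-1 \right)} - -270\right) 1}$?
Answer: $- \frac{84892399}{753639} \approx -112.64$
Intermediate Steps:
$Q{\left(R \right)} = \frac{24}{5}$ ($Q{\left(R \right)} = 4 \cdot 6 \cdot \frac{1}{5} = 4 \cdot \frac{6}{5} = \frac{24}{5}$)
$- \frac{24969}{2194} - \frac{27827}{\left(Q{\left(-1 \right)} - -270\right) 1} = - \frac{24969}{2194} - \frac{27827}{\left(\frac{24}{5} - -270\right) 1} = \left(-24969\right) \frac{1}{2194} - \frac{27827}{\left(\frac{24}{5} + 270\right) 1} = - \frac{24969}{2194} - \frac{27827}{\frac{1374}{5} \cdot 1} = - \frac{24969}{2194} - \frac{27827}{\frac{1374}{5}} = - \frac{24969}{2194} - \frac{139135}{1374} = - \frac{84892399}{753639}$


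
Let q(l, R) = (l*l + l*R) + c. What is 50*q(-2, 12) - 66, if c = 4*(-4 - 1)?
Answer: -2066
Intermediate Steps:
c = -20 (c = 4*(-5) = -20)
q(l, R) = -20 + l² + R*l (q(l, R) = (l*l + l*R) - 20 = (l² + R*l) - 20 = -20 + l² + R*l)
50*q(-2, 12) - 66 = 50*(-20 + (-2)² + 12*(-2)) - 66 = 50*(-20 + 4 - 24) - 66 = 50*(-40) - 66 = -2000 - 66 = -2066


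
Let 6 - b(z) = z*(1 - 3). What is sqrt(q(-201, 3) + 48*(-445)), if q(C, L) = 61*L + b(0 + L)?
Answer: I*sqrt(21165) ≈ 145.48*I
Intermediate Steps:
b(z) = 6 + 2*z (b(z) = 6 - z*(1 - 3) = 6 - z*(-2) = 6 - (-2)*z = 6 + 2*z)
q(C, L) = 6 + 63*L (q(C, L) = 61*L + (6 + 2*(0 + L)) = 61*L + (6 + 2*L) = 6 + 63*L)
sqrt(q(-201, 3) + 48*(-445)) = sqrt((6 + 63*3) + 48*(-445)) = sqrt((6 + 189) - 21360) = sqrt(195 - 21360) = sqrt(-21165) = I*sqrt(21165)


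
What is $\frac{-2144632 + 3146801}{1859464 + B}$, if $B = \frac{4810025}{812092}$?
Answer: $\frac{813853427548}{1510060648713} \approx 0.53895$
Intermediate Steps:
$B = \frac{4810025}{812092}$ ($B = 4810025 \cdot \frac{1}{812092} = \frac{4810025}{812092} \approx 5.923$)
$\frac{-2144632 + 3146801}{1859464 + B} = \frac{-2144632 + 3146801}{1859464 + \frac{4810025}{812092}} = \frac{1002169}{\frac{1510060648713}{812092}} = 1002169 \cdot \frac{812092}{1510060648713} = \frac{813853427548}{1510060648713}$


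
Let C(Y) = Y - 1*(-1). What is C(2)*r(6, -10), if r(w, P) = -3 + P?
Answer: -39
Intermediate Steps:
C(Y) = 1 + Y (C(Y) = Y + 1 = 1 + Y)
C(2)*r(6, -10) = (1 + 2)*(-3 - 10) = 3*(-13) = -39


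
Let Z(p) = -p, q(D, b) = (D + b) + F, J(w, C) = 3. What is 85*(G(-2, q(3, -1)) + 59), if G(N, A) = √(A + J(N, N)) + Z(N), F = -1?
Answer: 5355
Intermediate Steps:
q(D, b) = -1 + D + b (q(D, b) = (D + b) - 1 = -1 + D + b)
G(N, A) = √(3 + A) - N (G(N, A) = √(A + 3) - N = √(3 + A) - N)
85*(G(-2, q(3, -1)) + 59) = 85*((√(3 + (-1 + 3 - 1)) - 1*(-2)) + 59) = 85*((√(3 + 1) + 2) + 59) = 85*((√4 + 2) + 59) = 85*((2 + 2) + 59) = 85*(4 + 59) = 85*63 = 5355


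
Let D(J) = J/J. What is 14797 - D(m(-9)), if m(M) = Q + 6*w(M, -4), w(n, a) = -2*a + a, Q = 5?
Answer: 14796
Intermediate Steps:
w(n, a) = -a
m(M) = 29 (m(M) = 5 + 6*(-1*(-4)) = 5 + 6*4 = 5 + 24 = 29)
D(J) = 1
14797 - D(m(-9)) = 14797 - 1*1 = 14797 - 1 = 14796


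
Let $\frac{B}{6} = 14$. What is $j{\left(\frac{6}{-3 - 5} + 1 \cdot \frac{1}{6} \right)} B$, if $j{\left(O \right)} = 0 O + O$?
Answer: $-49$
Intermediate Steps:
$j{\left(O \right)} = O$ ($j{\left(O \right)} = 0 + O = O$)
$B = 84$ ($B = 6 \cdot 14 = 84$)
$j{\left(\frac{6}{-3 - 5} + 1 \cdot \frac{1}{6} \right)} B = \left(\frac{6}{-3 - 5} + 1 \cdot \frac{1}{6}\right) 84 = \left(\frac{6}{-8} + \frac{1}{6}\right) 84 = \left(6 \left(- \frac{1}{8}\right) + \frac{1}{6}\right) 84 = \left(- \frac{3}{4} + \frac{1}{6}\right) 84 = \left(- \frac{7}{12}\right) 84 = -49$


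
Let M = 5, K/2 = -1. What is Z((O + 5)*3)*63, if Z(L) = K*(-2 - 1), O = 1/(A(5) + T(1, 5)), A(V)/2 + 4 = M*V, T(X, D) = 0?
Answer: 378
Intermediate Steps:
K = -2 (K = 2*(-1) = -2)
A(V) = -8 + 10*V (A(V) = -8 + 2*(5*V) = -8 + 10*V)
O = 1/42 (O = 1/((-8 + 10*5) + 0) = 1/((-8 + 50) + 0) = 1/(42 + 0) = 1/42 ≈ 0.023810)
Z(L) = 6 (Z(L) = -2*(-2 - 1) = -2*(-3) = 6)
Z((O + 5)*3)*63 = 6*63 = 378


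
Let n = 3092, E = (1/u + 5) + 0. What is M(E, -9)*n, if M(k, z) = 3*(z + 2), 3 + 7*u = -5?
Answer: -64932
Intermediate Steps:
u = -8/7 (u = -3/7 + (⅐)*(-5) = -3/7 - 5/7 = -8/7 ≈ -1.1429)
E = 33/8 (E = (1/(-8/7) + 5) + 0 = (-7/8 + 5) + 0 = 33/8 + 0 = 33/8 ≈ 4.1250)
M(k, z) = 6 + 3*z (M(k, z) = 3*(2 + z) = 6 + 3*z)
M(E, -9)*n = (6 + 3*(-9))*3092 = (6 - 27)*3092 = -21*3092 = -64932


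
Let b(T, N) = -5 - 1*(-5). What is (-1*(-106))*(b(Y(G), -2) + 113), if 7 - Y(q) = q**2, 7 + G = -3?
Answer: 11978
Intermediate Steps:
G = -10 (G = -7 - 3 = -10)
Y(q) = 7 - q**2
b(T, N) = 0 (b(T, N) = -5 + 5 = 0)
(-1*(-106))*(b(Y(G), -2) + 113) = (-1*(-106))*(0 + 113) = 106*113 = 11978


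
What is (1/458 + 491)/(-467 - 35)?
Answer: -224879/229916 ≈ -0.97809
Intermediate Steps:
(1/458 + 491)/(-467 - 35) = (1/458 + 491)/(-502) = (224879/458)*(-1/502) = -224879/229916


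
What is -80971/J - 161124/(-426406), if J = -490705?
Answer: 3340908019/6154104595 ≈ 0.54287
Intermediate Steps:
-80971/J - 161124/(-426406) = -80971/(-490705) - 161124/(-426406) = -80971*(-1/490705) - 161124*(-1/426406) = 4763/28865 + 80562/213203 = 3340908019/6154104595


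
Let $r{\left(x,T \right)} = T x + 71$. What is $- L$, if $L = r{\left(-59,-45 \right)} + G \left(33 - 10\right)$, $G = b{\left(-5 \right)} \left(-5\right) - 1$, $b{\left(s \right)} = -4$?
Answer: $-3163$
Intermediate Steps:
$r{\left(x,T \right)} = 71 + T x$
$G = 19$ ($G = \left(-4\right) \left(-5\right) - 1 = 20 - 1 = 19$)
$L = 3163$ ($L = \left(71 - -2655\right) + 19 \left(33 - 10\right) = \left(71 + 2655\right) + 19 \cdot 23 = 2726 + 437 = 3163$)
$- L = \left(-1\right) 3163 = -3163$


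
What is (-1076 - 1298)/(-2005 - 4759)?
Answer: 1187/3382 ≈ 0.35098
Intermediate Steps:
(-1076 - 1298)/(-2005 - 4759) = -2374/(-6764) = -2374*(-1/6764) = 1187/3382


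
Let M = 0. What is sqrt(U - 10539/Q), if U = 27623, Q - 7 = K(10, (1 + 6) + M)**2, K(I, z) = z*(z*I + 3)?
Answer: sqrt(470887435478810)/130564 ≈ 166.20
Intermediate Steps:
K(I, z) = z*(3 + I*z) (K(I, z) = z*(I*z + 3) = z*(3 + I*z))
Q = 261128 (Q = 7 + (((1 + 6) + 0)*(3 + 10*((1 + 6) + 0)))**2 = 7 + ((7 + 0)*(3 + 10*(7 + 0)))**2 = 7 + (7*(3 + 10*7))**2 = 7 + (7*(3 + 70))**2 = 7 + (7*73)**2 = 7 + 511**2 = 7 + 261121 = 261128)
sqrt(U - 10539/Q) = sqrt(27623 - 10539/261128) = sqrt(7213128205/261128) = sqrt(470887435478810)/130564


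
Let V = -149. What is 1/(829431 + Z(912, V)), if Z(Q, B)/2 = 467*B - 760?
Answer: 1/688745 ≈ 1.4519e-6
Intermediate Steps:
Z(Q, B) = -1520 + 934*B (Z(Q, B) = 2*(467*B - 760) = 2*(-760 + 467*B) = -1520 + 934*B)
1/(829431 + Z(912, V)) = 1/(829431 + (-1520 + 934*(-149))) = 1/(829431 + (-1520 - 139166)) = 1/(829431 - 140686) = 1/688745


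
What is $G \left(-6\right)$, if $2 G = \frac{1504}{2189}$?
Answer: $- \frac{4512}{2189} \approx -2.0612$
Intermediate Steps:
$G = \frac{752}{2189}$ ($G = \frac{1504 \cdot \frac{1}{2189}}{2} = \frac{1}{2} \cdot \frac{1504}{2189} = \frac{752}{2189} \approx 0.34354$)
$G \left(-6\right) = \frac{752}{2189} \left(-6\right) = - \frac{4512}{2189}$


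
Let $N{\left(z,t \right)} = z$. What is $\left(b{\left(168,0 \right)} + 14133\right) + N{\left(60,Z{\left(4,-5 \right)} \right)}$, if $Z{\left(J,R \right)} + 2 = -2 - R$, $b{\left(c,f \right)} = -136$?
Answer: $14057$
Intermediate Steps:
$Z{\left(J,R \right)} = -4 - R$ ($Z{\left(J,R \right)} = -2 - \left(2 + R\right) = -4 - R$)
$\left(b{\left(168,0 \right)} + 14133\right) + N{\left(60,Z{\left(4,-5 \right)} \right)} = \left(-136 + 14133\right) + 60 = 13997 + 60 = 14057$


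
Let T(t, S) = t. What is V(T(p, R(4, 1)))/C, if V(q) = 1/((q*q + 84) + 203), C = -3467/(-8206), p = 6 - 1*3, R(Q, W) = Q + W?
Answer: 4103/513116 ≈ 0.0079962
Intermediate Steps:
p = 3 (p = 6 - 3 = 3)
C = 3467/8206 (C = -3467*(-1/8206) = 3467/8206 ≈ 0.42250)
V(q) = 1/(287 + q²) (V(q) = 1/((q² + 84) + 203) = 1/((84 + q²) + 203) = 1/(287 + q²))
V(T(p, R(4, 1)))/C = 1/((287 + 3²)*(3467/8206)) = (8206/3467)/(287 + 9) = (8206/3467)/296 = (1/296)*(8206/3467) = 4103/513116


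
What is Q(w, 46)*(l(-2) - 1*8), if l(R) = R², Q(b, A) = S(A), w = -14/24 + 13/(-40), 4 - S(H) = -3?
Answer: -28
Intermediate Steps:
S(H) = 7 (S(H) = 4 - 1*(-3) = 4 + 3 = 7)
w = -109/120 (w = -14*1/24 + 13*(-1/40) = -7/12 - 13/40 = -109/120 ≈ -0.90833)
Q(b, A) = 7
Q(w, 46)*(l(-2) - 1*8) = 7*((-2)² - 1*8) = 7*(4 - 8) = 7*(-4) = -28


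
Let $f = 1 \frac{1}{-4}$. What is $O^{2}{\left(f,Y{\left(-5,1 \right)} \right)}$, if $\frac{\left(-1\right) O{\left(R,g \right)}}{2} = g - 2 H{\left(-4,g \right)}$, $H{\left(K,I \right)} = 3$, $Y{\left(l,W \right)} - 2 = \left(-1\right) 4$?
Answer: $256$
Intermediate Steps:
$Y{\left(l,W \right)} = -2$ ($Y{\left(l,W \right)} = 2 - 4 = -2$)
$f = - \frac{1}{4}$ ($f = 1 \left(- \frac{1}{4}\right) = - \frac{1}{4} \approx -0.25$)
$O{\left(R,g \right)} = 12 - 2 g$ ($O{\left(R,g \right)} = - 2 \left(g - 6\right) = - 2 \left(-6 + g\right) = 12 - 2 g$)
$O^{2}{\left(f,Y{\left(-5,1 \right)} \right)} = \left(12 - -4\right)^{2} = \left(12 + 4\right)^{2} = 16^{2} = 256$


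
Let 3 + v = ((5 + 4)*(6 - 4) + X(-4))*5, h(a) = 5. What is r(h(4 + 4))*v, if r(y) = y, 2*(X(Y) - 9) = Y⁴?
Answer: 3860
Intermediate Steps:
X(Y) = 9 + Y⁴/2
v = 772 (v = -3 + ((5 + 4)*(6 - 4) + (9 + (½)*(-4)⁴))*5 = -3 + (9*2 + (9 + (½)*256))*5 = -3 + (18 + (9 + 128))*5 = -3 + (18 + 137)*5 = -3 + 155*5 = -3 + 775 = 772)
r(h(4 + 4))*v = 5*772 = 3860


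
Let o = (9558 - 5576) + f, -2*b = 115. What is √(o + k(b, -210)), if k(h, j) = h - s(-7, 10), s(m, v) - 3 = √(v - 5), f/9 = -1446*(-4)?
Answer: √(223910 - 4*√5)/2 ≈ 236.59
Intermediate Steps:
b = -115/2 (b = -½*115 = -115/2 ≈ -57.500)
f = 52056 (f = 9*(-1446*(-4)) = 9*5784 = 52056)
s(m, v) = 3 + √(-5 + v) (s(m, v) = 3 + √(v - 5) = 3 + √(-5 + v))
k(h, j) = -3 + h - √5 (k(h, j) = h - (3 + √(-5 + 10)) = h - (3 + √5) = h + (-3 - √5) = -3 + h - √5)
o = 56038 (o = (9558 - 5576) + 52056 = 3982 + 52056 = 56038)
√(o + k(b, -210)) = √(56038 + (-3 - 115/2 - √5)) = √(56038 + (-121/2 - √5)) = √(111955/2 - √5)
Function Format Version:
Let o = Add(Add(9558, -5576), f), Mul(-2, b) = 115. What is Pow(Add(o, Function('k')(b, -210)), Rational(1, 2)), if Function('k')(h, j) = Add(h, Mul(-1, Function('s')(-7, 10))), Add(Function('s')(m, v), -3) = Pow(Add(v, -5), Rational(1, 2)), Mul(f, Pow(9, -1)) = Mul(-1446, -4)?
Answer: Mul(Rational(1, 2), Pow(Add(223910, Mul(-4, Pow(5, Rational(1, 2)))), Rational(1, 2))) ≈ 236.59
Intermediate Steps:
b = Rational(-115, 2) (b = Mul(Rational(-1, 2), 115) = Rational(-115, 2) ≈ -57.500)
f = 52056 (f = Mul(9, Mul(-1446, -4)) = Mul(9, 5784) = 52056)
Function('s')(m, v) = Add(3, Pow(Add(-5, v), Rational(1, 2))) (Function('s')(m, v) = Add(3, Pow(Add(v, -5), Rational(1, 2))) = Add(3, Pow(Add(-5, v), Rational(1, 2))))
Function('k')(h, j) = Add(-3, h, Mul(-1, Pow(5, Rational(1, 2)))) (Function('k')(h, j) = Add(h, Mul(-1, Add(3, Pow(Add(-5, 10), Rational(1, 2))))) = Add(h, Mul(-1, Add(3, Pow(5, Rational(1, 2))))) = Add(h, Add(-3, Mul(-1, Pow(5, Rational(1, 2))))) = Add(-3, h, Mul(-1, Pow(5, Rational(1, 2)))))
o = 56038 (o = Add(Add(9558, -5576), 52056) = Add(3982, 52056) = 56038)
Pow(Add(o, Function('k')(b, -210)), Rational(1, 2)) = Pow(Add(56038, Add(-3, Rational(-115, 2), Mul(-1, Pow(5, Rational(1, 2))))), Rational(1, 2)) = Pow(Add(56038, Add(Rational(-121, 2), Mul(-1, Pow(5, Rational(1, 2))))), Rational(1, 2)) = Pow(Add(Rational(111955, 2), Mul(-1, Pow(5, Rational(1, 2)))), Rational(1, 2))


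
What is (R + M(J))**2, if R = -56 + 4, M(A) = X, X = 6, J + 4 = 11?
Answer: 2116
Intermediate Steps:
J = 7 (J = -4 + 11 = 7)
M(A) = 6
R = -52
(R + M(J))**2 = (-52 + 6)**2 = (-46)**2 = 2116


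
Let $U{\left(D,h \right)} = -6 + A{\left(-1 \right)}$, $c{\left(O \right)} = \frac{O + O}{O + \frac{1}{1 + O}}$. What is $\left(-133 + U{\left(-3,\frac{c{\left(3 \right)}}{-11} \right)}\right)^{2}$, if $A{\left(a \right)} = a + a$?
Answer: $19881$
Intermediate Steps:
$A{\left(a \right)} = 2 a$
$c{\left(O \right)} = \frac{2 O}{O + \frac{1}{1 + O}}$
$U{\left(D,h \right)} = -8$ ($U{\left(D,h \right)} = -6 + 2 \left(-1\right) = -6 - 2 = -8$)
$\left(-133 + U{\left(-3,\frac{c{\left(3 \right)}}{-11} \right)}\right)^{2} = \left(-133 - 8\right)^{2} = \left(-141\right)^{2} = 19881$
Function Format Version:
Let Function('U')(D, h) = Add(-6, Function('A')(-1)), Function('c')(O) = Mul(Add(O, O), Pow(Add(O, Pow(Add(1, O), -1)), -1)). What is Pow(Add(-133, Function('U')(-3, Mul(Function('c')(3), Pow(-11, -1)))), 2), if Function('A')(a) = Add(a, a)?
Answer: 19881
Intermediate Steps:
Function('A')(a) = Mul(2, a)
Function('c')(O) = Mul(2, O, Pow(Add(O, Pow(Add(1, O), -1)), -1)) (Function('c')(O) = Mul(Mul(2, O), Pow(Add(O, Pow(Add(1, O), -1)), -1)) = Mul(2, O, Pow(Add(O, Pow(Add(1, O), -1)), -1)))
Function('U')(D, h) = -8 (Function('U')(D, h) = Add(-6, Mul(2, -1)) = Add(-6, -2) = -8)
Pow(Add(-133, Function('U')(-3, Mul(Function('c')(3), Pow(-11, -1)))), 2) = Pow(Add(-133, -8), 2) = Pow(-141, 2) = 19881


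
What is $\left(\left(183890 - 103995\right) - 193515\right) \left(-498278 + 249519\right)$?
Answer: $28263997580$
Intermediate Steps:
$\left(\left(183890 - 103995\right) - 193515\right) \left(-498278 + 249519\right) = \left(\left(183890 - 103995\right) - 193515\right) \left(-248759\right) = \left(79895 - 193515\right) \left(-248759\right) = \left(-113620\right) \left(-248759\right) = 28263997580$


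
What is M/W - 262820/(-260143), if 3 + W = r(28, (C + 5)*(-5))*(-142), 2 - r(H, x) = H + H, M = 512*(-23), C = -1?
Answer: -1048928668/1993996095 ≈ -0.52604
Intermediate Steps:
M = -11776
r(H, x) = 2 - 2*H (r(H, x) = 2 - (H + H) = 2 - 2*H)
W = 7665 (W = -3 + (2 - 2*28)*(-142) = -3 + (2 - 56)*(-142) = -3 - 54*(-142) = -3 + 7668 = 7665)
M/W - 262820/(-260143) = -11776/7665 - 262820/(-260143) = -11776*1/7665 - 262820*(-1/260143) = -11776/7665 + 262820/260143 = -1048928668/1993996095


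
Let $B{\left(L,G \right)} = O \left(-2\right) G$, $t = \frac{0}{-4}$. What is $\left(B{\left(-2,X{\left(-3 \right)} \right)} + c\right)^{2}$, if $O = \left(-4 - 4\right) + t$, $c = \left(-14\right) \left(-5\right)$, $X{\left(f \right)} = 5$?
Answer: $22500$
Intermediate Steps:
$t = 0$ ($t = 0 \left(- \frac{1}{4}\right) = 0$)
$c = 70$
$O = -8$ ($O = \left(-4 - 4\right) + 0 = -8 + 0 = -8$)
$B{\left(L,G \right)} = 16 G$ ($B{\left(L,G \right)} = \left(-8\right) \left(-2\right) G = 16 G$)
$\left(B{\left(-2,X{\left(-3 \right)} \right)} + c\right)^{2} = \left(16 \cdot 5 + 70\right)^{2} = \left(80 + 70\right)^{2} = 150^{2} = 22500$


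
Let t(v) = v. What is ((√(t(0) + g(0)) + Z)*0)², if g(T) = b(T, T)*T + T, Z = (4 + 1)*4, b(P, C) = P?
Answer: 0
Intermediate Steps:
Z = 20 (Z = 5*4 = 20)
g(T) = T + T² (g(T) = T*T + T = T² + T = T + T²)
((√(t(0) + g(0)) + Z)*0)² = ((√(0 + 0*(1 + 0)) + 20)*0)² = ((√(0 + 0*1) + 20)*0)² = ((√(0 + 0) + 20)*0)² = ((√0 + 20)*0)² = ((0 + 20)*0)² = (20*0)² = 0² = 0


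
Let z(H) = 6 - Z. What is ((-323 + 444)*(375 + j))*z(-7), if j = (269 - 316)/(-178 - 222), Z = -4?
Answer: 18155687/40 ≈ 4.5389e+5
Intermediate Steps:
j = 47/400 (j = -47/(-400) = -47*(-1/400) = 47/400 ≈ 0.11750)
z(H) = 10 (z(H) = 6 - 1*(-4) = 6 + 4 = 10)
((-323 + 444)*(375 + j))*z(-7) = ((-323 + 444)*(375 + 47/400))*10 = (121*(150047/400))*10 = (18155687/400)*10 = 18155687/40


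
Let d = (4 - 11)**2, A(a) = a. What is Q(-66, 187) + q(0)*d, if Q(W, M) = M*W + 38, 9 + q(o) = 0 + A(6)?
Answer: -12451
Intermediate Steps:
q(o) = -3 (q(o) = -9 + (0 + 6) = -9 + 6 = -3)
d = 49 (d = (-7)**2 = 49)
Q(W, M) = 38 + M*W
Q(-66, 187) + q(0)*d = (38 + 187*(-66)) - 3*49 = (38 - 12342) - 147 = -12304 - 147 = -12451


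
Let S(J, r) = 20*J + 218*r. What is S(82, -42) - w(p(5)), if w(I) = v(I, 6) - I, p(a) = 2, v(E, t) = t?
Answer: -7520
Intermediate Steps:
w(I) = 6 - I
S(82, -42) - w(p(5)) = (20*82 + 218*(-42)) - (6 - 1*2) = (1640 - 9156) - (6 - 2) = -7516 - 1*4 = -7516 - 4 = -7520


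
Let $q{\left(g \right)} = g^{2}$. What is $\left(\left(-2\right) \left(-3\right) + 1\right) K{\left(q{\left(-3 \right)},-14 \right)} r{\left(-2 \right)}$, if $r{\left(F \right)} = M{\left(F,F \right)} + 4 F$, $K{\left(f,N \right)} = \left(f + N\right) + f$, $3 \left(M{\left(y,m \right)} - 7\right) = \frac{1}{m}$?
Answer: $- \frac{98}{3} \approx -32.667$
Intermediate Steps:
$M{\left(y,m \right)} = 7 + \frac{1}{3 m}$
$K{\left(f,N \right)} = N + 2 f$ ($K{\left(f,N \right)} = \left(N + f\right) + f = N + 2 f$)
$r{\left(F \right)} = 7 + 4 F + \frac{1}{3 F}$ ($r{\left(F \right)} = \left(7 + \frac{1}{3 F}\right) + 4 F = 7 + 4 F + \frac{1}{3 F}$)
$\left(\left(-2\right) \left(-3\right) + 1\right) K{\left(q{\left(-3 \right)},-14 \right)} r{\left(-2 \right)} = \left(\left(-2\right) \left(-3\right) + 1\right) \left(-14 + 2 \left(-3\right)^{2}\right) \left(7 + 4 \left(-2\right) + \frac{1}{3 \left(-2\right)}\right) = \left(6 + 1\right) \left(-14 + 2 \cdot 9\right) \left(7 - 8 + \frac{1}{3} \left(- \frac{1}{2}\right)\right) = 7 \left(-14 + 18\right) \left(7 - 8 - \frac{1}{6}\right) = 7 \cdot 4 \left(- \frac{7}{6}\right) = 28 \left(- \frac{7}{6}\right) = - \frac{98}{3}$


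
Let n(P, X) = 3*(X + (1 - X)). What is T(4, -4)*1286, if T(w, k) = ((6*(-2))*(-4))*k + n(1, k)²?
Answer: -235338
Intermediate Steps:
n(P, X) = 3 (n(P, X) = 3*1 = 3)
T(w, k) = 9 + 48*k (T(w, k) = ((6*(-2))*(-4))*k + 3² = (-12*(-4))*k + 9 = 48*k + 9 = 9 + 48*k)
T(4, -4)*1286 = (9 + 48*(-4))*1286 = (9 - 192)*1286 = -183*1286 = -235338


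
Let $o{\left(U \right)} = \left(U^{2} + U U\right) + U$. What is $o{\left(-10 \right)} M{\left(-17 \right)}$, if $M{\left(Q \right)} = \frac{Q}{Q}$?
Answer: $190$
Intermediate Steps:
$o{\left(U \right)} = U + 2 U^{2}$ ($o{\left(U \right)} = \left(U^{2} + U^{2}\right) + U = 2 U^{2} + U = U + 2 U^{2}$)
$M{\left(Q \right)} = 1$
$o{\left(-10 \right)} M{\left(-17 \right)} = - 10 \left(1 + 2 \left(-10\right)\right) 1 = - 10 \left(1 - 20\right) 1 = \left(-10\right) \left(-19\right) 1 = 190 \cdot 1 = 190$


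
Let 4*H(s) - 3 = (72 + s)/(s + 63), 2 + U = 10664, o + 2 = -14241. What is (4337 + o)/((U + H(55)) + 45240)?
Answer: -4675632/26386225 ≈ -0.17720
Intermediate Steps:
o = -14243 (o = -2 - 14241 = -14243)
U = 10662 (U = -2 + 10664 = 10662)
H(s) = 3/4 + (72 + s)/(4*(63 + s)) (H(s) = 3/4 + ((72 + s)/(s + 63))/4 = 3/4 + ((72 + s)/(63 + s))/4 = 3/4 + (72 + s)/(4*(63 + s)))
(4337 + o)/((U + H(55)) + 45240) = (4337 - 14243)/((10662 + (261/4 + 55)/(63 + 55)) + 45240) = -9906/((10662 + (481/4)/118) + 45240) = -9906/((10662 + (1/118)*(481/4)) + 45240) = -9906/((10662 + 481/472) + 45240) = -9906/(5032945/472 + 45240) = -9906/26386225/472 = -9906*472/26386225 = -4675632/26386225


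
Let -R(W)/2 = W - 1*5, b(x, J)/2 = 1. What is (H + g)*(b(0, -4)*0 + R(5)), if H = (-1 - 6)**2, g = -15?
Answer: 0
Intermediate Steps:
b(x, J) = 2 (b(x, J) = 2*1 = 2)
R(W) = 10 - 2*W (R(W) = -2*(W - 1*5) = -2*(W - 5) = -2*(-5 + W) = 10 - 2*W)
H = 49 (H = (-7)**2 = 49)
(H + g)*(b(0, -4)*0 + R(5)) = (49 - 15)*(2*0 + (10 - 2*5)) = 34*(0 + (10 - 10)) = 34*(0 + 0) = 34*0 = 0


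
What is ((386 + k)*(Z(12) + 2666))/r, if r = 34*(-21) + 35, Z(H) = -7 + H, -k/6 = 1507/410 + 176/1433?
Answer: -284990937607/199466435 ≈ -1428.8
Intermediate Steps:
k = -6695073/293765 (k = -6*(1507/410 + 176/1433) = -6*2231691/587530 = -6695073/293765 ≈ -22.791)
r = -679 (r = -714 + 35 = -679)
((386 + k)*(Z(12) + 2666))/r = ((386 - 6695073/293765)*((-7 + 12) + 2666))/(-679) = (106698217*(5 + 2666)/293765)*(-1/679) = ((106698217/293765)*2671)*(-1/679) = (284990937607/293765)*(-1/679) = -284990937607/199466435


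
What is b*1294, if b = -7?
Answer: -9058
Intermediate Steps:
b*1294 = -7*1294 = -9058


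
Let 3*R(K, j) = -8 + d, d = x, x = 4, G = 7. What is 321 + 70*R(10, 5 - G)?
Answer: 683/3 ≈ 227.67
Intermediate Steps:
d = 4
R(K, j) = -4/3 (R(K, j) = (-8 + 4)/3 = (⅓)*(-4) = -4/3)
321 + 70*R(10, 5 - G) = 321 + 70*(-4/3) = 321 - 280/3 = 683/3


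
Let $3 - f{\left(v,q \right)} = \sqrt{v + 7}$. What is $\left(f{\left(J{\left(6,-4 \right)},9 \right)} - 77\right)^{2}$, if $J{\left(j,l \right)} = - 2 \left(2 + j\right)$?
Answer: $5467 + 444 i \approx 5467.0 + 444.0 i$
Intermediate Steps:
$J{\left(j,l \right)} = -4 - 2 j$
$f{\left(v,q \right)} = 3 - \sqrt{7 + v}$ ($f{\left(v,q \right)} = 3 - \sqrt{v + 7} = 3 - \sqrt{7 + v}$)
$\left(f{\left(J{\left(6,-4 \right)},9 \right)} - 77\right)^{2} = \left(\left(3 - \sqrt{7 - 16}\right) - 77\right)^{2} = \left(\left(3 - \sqrt{-9}\right) - 77\right)^{2} = \left(\left(3 - 3 i\right) - 77\right)^{2} = \left(-74 - 3 i\right)^{2}$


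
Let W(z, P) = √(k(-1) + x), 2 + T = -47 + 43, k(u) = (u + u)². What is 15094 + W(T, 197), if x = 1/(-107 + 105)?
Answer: 15094 + √14/2 ≈ 15096.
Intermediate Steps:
k(u) = 4*u² (k(u) = (2*u)² = 4*u²)
T = -6 (T = -2 + (-47 + 43) = -2 - 4 = -6)
x = -½ (x = 1/(-2) = -½ ≈ -0.50000)
W(z, P) = √14/2 (W(z, P) = √(4*(-1)² - ½) = √(4*1 - ½) = √(4 - ½) = √(7/2) = √14/2)
15094 + W(T, 197) = 15094 + √14/2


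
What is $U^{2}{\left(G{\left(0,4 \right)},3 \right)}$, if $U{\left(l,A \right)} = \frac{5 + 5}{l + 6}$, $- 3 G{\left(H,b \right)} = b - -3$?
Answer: $\frac{900}{121} \approx 7.438$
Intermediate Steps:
$G{\left(H,b \right)} = -1 - \frac{b}{3}$ ($G{\left(H,b \right)} = - \frac{b - -3}{3} = - \frac{b + 3}{3} = - \frac{3 + b}{3} = -1 - \frac{b}{3}$)
$U{\left(l,A \right)} = \frac{10}{6 + l}$
$U^{2}{\left(G{\left(0,4 \right)},3 \right)} = \left(\frac{10}{6 - \frac{7}{3}}\right)^{2} = \left(\frac{10}{\frac{11}{3}}\right)^{2} = \left(10 \cdot \frac{3}{11}\right)^{2} = \left(\frac{30}{11}\right)^{2} = \frac{900}{121}$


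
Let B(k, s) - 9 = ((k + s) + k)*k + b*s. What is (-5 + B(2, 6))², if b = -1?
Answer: 324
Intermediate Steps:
B(k, s) = 9 - s + k*(s + 2*k) (B(k, s) = 9 + (((k + s) + k)*k - s) = 9 + ((s + 2*k)*k - s) = 9 + (k*(s + 2*k) - s) = 9 + (-s + k*(s + 2*k)) = 9 - s + k*(s + 2*k))
(-5 + B(2, 6))² = (-5 + (9 - 1*6 + 2*2² + 2*6))² = (-5 + (9 - 6 + 2*4 + 12))² = (-5 + (9 - 6 + 8 + 12))² = (-5 + 23)² = 18² = 324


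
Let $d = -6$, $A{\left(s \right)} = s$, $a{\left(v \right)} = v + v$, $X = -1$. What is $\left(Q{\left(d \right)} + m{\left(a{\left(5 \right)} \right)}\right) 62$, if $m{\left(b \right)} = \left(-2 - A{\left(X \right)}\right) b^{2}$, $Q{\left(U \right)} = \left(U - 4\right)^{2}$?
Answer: $0$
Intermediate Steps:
$a{\left(v \right)} = 2 v$
$Q{\left(U \right)} = \left(-4 + U\right)^{2}$
$m{\left(b \right)} = - b^{2}$ ($m{\left(b \right)} = \left(-2 - -1\right) b^{2} = \left(-2 + 1\right) b^{2} = - b^{2}$)
$\left(Q{\left(d \right)} + m{\left(a{\left(5 \right)} \right)}\right) 62 = \left(\left(-4 - 6\right)^{2} - \left(2 \cdot 5\right)^{2}\right) 62 = \left(\left(-10\right)^{2} - 10^{2}\right) 62 = \left(100 - 100\right) 62 = 0 \cdot 62 = 0$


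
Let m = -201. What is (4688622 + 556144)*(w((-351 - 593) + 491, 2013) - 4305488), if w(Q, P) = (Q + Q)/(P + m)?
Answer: -22581279698191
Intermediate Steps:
w(Q, P) = 2*Q/(-201 + P) (w(Q, P) = (Q + Q)/(P - 201) = (2*Q)/(-201 + P) = 2*Q/(-201 + P))
(4688622 + 556144)*(w((-351 - 593) + 491, 2013) - 4305488) = (4688622 + 556144)*(2*((-351 - 593) + 491)/(-201 + 2013) - 4305488) = 5244766*(2*(-944 + 491)/1812 - 4305488) = 5244766*(2*(-453)*(1/1812) - 4305488) = 5244766*(-½ - 4305488) = 5244766*(-8610977/2) = -22581279698191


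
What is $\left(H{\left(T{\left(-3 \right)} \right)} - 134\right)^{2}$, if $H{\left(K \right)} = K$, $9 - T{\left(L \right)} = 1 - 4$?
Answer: $14884$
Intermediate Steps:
$T{\left(L \right)} = 12$ ($T{\left(L \right)} = 9 - \left(1 - 4\right) = 9 - -3 = 9 + 3 = 12$)
$\left(H{\left(T{\left(-3 \right)} \right)} - 134\right)^{2} = \left(12 - 134\right)^{2} = \left(-122\right)^{2} = 14884$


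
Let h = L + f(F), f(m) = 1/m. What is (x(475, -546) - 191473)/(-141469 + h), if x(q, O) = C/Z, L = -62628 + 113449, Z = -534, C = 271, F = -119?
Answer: 12167375507/5760318342 ≈ 2.1123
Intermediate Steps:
L = 50821
h = 6047698/119 (h = 50821 + 1/(-119) = 50821 - 1/119 = 6047698/119 ≈ 50821.)
x(q, O) = -271/534 (x(q, O) = 271/(-534) = 271*(-1/534) = -271/534)
(x(475, -546) - 191473)/(-141469 + h) = (-271/534 - 191473)/(-141469 + 6047698/119) = -102246853/(534*(-10787113/119)) = -102246853/534*(-119/10787113) = 12167375507/5760318342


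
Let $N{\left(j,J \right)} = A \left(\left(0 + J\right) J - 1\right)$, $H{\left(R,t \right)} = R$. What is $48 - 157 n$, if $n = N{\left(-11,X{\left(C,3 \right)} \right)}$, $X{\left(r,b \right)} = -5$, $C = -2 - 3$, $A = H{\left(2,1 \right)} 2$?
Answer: $-15024$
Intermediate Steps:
$A = 4$ ($A = 2 \cdot 2 = 4$)
$C = -5$ ($C = -2 - 3 = -5$)
$N{\left(j,J \right)} = -4 + 4 J^{2}$ ($N{\left(j,J \right)} = 4 \left(\left(0 + J\right) J - 1\right) = 4 \left(J J - 1\right) = 4 \left(J^{2} - 1\right) = 4 \left(-1 + J^{2}\right) = -4 + 4 J^{2}$)
$n = 96$ ($n = -4 + 4 \left(-5\right)^{2} = -4 + 4 \cdot 25 = -4 + 100 = 96$)
$48 - 157 n = 48 - 15072 = -15024$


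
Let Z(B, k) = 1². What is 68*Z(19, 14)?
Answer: 68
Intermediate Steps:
Z(B, k) = 1
68*Z(19, 14) = 68*1 = 68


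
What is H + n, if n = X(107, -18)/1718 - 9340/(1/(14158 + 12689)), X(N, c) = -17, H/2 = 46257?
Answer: -430631244605/1718 ≈ -2.5066e+8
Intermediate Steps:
H = 92514 (H = 2*46257 = 92514)
n = -430790183657/1718 (n = -17/1718 - 9340/(1/(14158 + 12689)) = -17*1/1718 - 9340/(1/26847) = -17/1718 - 9340/1/26847 = -17/1718 - 9340*26847 = -17/1718 - 250750980 = -430790183657/1718 ≈ -2.5075e+8)
H + n = 92514 - 430790183657/1718 = -430631244605/1718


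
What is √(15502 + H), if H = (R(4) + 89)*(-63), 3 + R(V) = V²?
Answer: 2*√2269 ≈ 95.268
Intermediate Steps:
R(V) = -3 + V²
H = -6426 (H = ((-3 + 4²) + 89)*(-63) = ((-3 + 16) + 89)*(-63) = (13 + 89)*(-63) = 102*(-63) = -6426)
√(15502 + H) = √(15502 - 6426) = √9076 = 2*√2269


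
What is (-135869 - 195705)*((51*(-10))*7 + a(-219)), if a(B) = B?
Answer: 1256333886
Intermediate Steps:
(-135869 - 195705)*((51*(-10))*7 + a(-219)) = (-135869 - 195705)*((51*(-10))*7 - 219) = -331574*(-510*7 - 219) = -331574*(-3570 - 219) = -331574*(-3789) = 1256333886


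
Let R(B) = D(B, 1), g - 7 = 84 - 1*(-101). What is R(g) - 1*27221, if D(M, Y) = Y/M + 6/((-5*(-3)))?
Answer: -26131771/960 ≈ -27221.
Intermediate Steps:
D(M, Y) = 2/5 + Y/M (D(M, Y) = Y/M + 6/15 = Y/M + 6*(1/15) = Y/M + 2/5 = 2/5 + Y/M)
g = 192 (g = 7 + (84 - 1*(-101)) = 7 + (84 + 101) = 7 + 185 = 192)
R(B) = 2/5 + 1/B
R(g) - 1*27221 = (2/5 + 1/192) - 1*27221 = (2/5 + 1/192) - 27221 = 389/960 - 27221 = -26131771/960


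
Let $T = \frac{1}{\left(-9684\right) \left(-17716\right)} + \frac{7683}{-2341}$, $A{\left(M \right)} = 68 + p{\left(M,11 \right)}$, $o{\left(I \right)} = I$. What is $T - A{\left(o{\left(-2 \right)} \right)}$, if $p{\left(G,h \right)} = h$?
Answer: $- \frac{33046566250427}{401626042704} \approx -82.282$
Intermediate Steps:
$A{\left(M \right)} = 79$ ($A{\left(M \right)} = 68 + 11 = 79$)
$T = - \frac{1318108876811}{401626042704}$ ($T = \left(- \frac{1}{9684}\right) \left(- \frac{1}{17716}\right) + 7683 \left(- \frac{1}{2341}\right) = \frac{1}{171561744} - \frac{7683}{2341} = - \frac{1318108876811}{401626042704} \approx -3.2819$)
$T - A{\left(o{\left(-2 \right)} \right)} = - \frac{1318108876811}{401626042704} - 79 = - \frac{33046566250427}{401626042704}$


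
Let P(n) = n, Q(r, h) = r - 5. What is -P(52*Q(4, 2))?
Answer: 52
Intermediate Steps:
Q(r, h) = -5 + r
-P(52*Q(4, 2)) = -52*(-5 + 4) = -52*(-1) = -1*(-52) = 52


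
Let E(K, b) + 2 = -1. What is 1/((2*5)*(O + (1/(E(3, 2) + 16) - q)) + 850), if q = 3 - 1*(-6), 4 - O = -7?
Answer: 13/11320 ≈ 0.0011484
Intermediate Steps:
E(K, b) = -3 (E(K, b) = -2 - 1 = -3)
O = 11 (O = 4 - 1*(-7) = 4 + 7 = 11)
q = 9 (q = 3 + 6 = 9)
1/((2*5)*(O + (1/(E(3, 2) + 16) - q)) + 850) = 1/((2*5)*(11 + (1/(-3 + 16) - 1*9)) + 850) = 1/(10*(11 + (1/13 - 9)) + 850) = 1/(10*(11 - 116/13) + 850) = 1/(10*(27/13) + 850) = 1/(270/13 + 850) = 1/(11320/13) = 13/11320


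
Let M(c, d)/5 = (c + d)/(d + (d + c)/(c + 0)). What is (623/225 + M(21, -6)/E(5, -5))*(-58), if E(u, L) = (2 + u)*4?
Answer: -2184541/16650 ≈ -131.20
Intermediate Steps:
E(u, L) = 8 + 4*u
M(c, d) = 5*(c + d)/(d + (c + d)/c) (M(c, d) = 5*((c + d)/(d + (d + c)/(c + 0))) = 5*((c + d)/(d + (c + d)/c)) = 5*(c + d)/(d + (c + d)/c))
(623/225 + M(21, -6)/E(5, -5))*(-58) = (623/225 + (5*21*(21 - 6)/(21 - 6 + 21*(-6)))/(8 + 4*5))*(-58) = (623*(1/225) + (5*21*15/(21 - 6 - 126))/(8 + 20))*(-58) = (623/225 + (5*21*15/(-111))/28)*(-58) = (623/225 + (5*21*(-1/111)*15)*(1/28))*(-58) = (623/225 - 525/37*1/28)*(-58) = (623/225 - 75/148)*(-58) = (75329/33300)*(-58) = -2184541/16650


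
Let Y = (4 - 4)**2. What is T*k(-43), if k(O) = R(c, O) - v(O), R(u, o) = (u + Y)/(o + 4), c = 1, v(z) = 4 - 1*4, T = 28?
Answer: -28/39 ≈ -0.71795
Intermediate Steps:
v(z) = 0 (v(z) = 4 - 4 = 0)
Y = 0 (Y = 0**2 = 0)
R(u, o) = u/(4 + o) (R(u, o) = (u + 0)/(o + 4) = u/(4 + o))
k(O) = 1/(4 + O) (k(O) = 1/(4 + O) - 1*0 = 1/(4 + O) + 0 = 1/(4 + O))
T*k(-43) = 28/(4 - 43) = 28/(-39) = 28*(-1/39) = -28/39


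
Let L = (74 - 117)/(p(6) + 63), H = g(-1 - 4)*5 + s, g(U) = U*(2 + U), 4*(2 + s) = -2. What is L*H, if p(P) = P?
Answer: -6235/138 ≈ -45.181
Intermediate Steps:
s = -5/2 (s = -2 + (¼)*(-2) = -2 - ½ = -5/2 ≈ -2.5000)
H = 145/2 (H = ((-1 - 4)*(2 + (-1 - 4)))*5 - 5/2 = -5*(2 - 5)*5 - 5/2 = -5*(-3)*5 - 5/2 = 15*5 - 5/2 = 75 - 5/2 = 145/2 ≈ 72.500)
L = -43/69 (L = (74 - 117)/(6 + 63) = -43/69 ≈ -0.62319)
L*H = -43/69*145/2 = -6235/138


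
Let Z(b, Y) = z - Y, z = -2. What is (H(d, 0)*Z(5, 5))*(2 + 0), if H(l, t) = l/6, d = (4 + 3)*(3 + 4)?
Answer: -343/3 ≈ -114.33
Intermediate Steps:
Z(b, Y) = -2 - Y
d = 49 (d = 7*7 = 49)
H(l, t) = l/6 (H(l, t) = l*(⅙) = l/6)
(H(d, 0)*Z(5, 5))*(2 + 0) = (((⅙)*49)*(-2 - 1*5))*(2 + 0) = (49*(-2 - 5)/6)*2 = ((49/6)*(-7))*2 = -343/6*2 = -343/3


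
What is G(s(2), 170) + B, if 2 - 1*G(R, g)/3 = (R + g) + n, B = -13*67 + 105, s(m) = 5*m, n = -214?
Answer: -658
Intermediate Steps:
B = -766 (B = -871 + 105 = -766)
G(R, g) = 648 - 3*R - 3*g (G(R, g) = 6 - 3*((R + g) - 214) = 6 - 3*(-214 + R + g) = 6 + (642 - 3*R - 3*g) = 648 - 3*R - 3*g)
G(s(2), 170) + B = (648 - 15*2 - 3*170) - 766 = (648 - 3*10 - 510) - 766 = (648 - 30 - 510) - 766 = 108 - 766 = -658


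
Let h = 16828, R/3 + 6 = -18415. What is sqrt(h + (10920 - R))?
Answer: sqrt(83011) ≈ 288.12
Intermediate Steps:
R = -55263 (R = -18 + 3*(-18415) = -18 - 55245 = -55263)
sqrt(h + (10920 - R)) = sqrt(16828 + (10920 - 1*(-55263))) = sqrt(16828 + (10920 + 55263)) = sqrt(16828 + 66183) = sqrt(83011)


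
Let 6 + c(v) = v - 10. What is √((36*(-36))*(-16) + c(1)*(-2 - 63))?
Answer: √21711 ≈ 147.35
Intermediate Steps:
c(v) = -16 + v (c(v) = -6 + (v - 10) = -6 + (-10 + v) = -16 + v)
√((36*(-36))*(-16) + c(1)*(-2 - 63)) = √((36*(-36))*(-16) + (-16 + 1)*(-2 - 63)) = √(-1296*(-16) - 15*(-65)) = √(20736 + 975) = √21711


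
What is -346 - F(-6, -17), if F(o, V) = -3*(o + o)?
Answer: -382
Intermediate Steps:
F(o, V) = -6*o
-346 - F(-6, -17) = -346 - (-6)*(-6) = -346 - 1*36 = -346 - 36 = -382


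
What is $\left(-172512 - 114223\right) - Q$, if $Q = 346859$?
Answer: $-633594$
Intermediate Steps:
$\left(-172512 - 114223\right) - Q = \left(-172512 - 114223\right) - 346859 = -286735 - 346859 = -633594$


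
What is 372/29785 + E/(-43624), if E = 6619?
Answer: -25845541/185620120 ≈ -0.13924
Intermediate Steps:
372/29785 + E/(-43624) = 372/29785 + 6619/(-43624) = 372*(1/29785) + 6619*(-1/43624) = 372/29785 - 6619/43624 = -25845541/185620120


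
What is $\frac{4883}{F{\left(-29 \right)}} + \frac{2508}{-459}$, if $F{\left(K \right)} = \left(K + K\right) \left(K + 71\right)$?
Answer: $- \frac{927865}{124236} \approx -7.4686$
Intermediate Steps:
$F{\left(K \right)} = 2 K \left(71 + K\right)$
$\frac{4883}{F{\left(-29 \right)}} + \frac{2508}{-459} = \frac{4883}{2 \left(-29\right) \left(71 - 29\right)} + \frac{2508}{-459} = \frac{4883}{2 \left(-29\right) 42} + 2508 \left(- \frac{1}{459}\right) = \frac{4883}{-2436} - \frac{836}{153} = 4883 \left(- \frac{1}{2436}\right) - \frac{836}{153} = - \frac{4883}{2436} - \frac{836}{153} = - \frac{927865}{124236}$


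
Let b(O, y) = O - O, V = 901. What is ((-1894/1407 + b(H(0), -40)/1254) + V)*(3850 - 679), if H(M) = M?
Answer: 191137763/67 ≈ 2.8528e+6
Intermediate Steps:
b(O, y) = 0
((-1894/1407 + b(H(0), -40)/1254) + V)*(3850 - 679) = ((-1894/1407 + 0/1254) + 901)*(3850 - 679) = ((-1894*1/1407 + 0*(1/1254)) + 901)*3171 = ((-1894/1407 + 0) + 901)*3171 = (-1894/1407 + 901)*3171 = (1265813/1407)*3171 = 191137763/67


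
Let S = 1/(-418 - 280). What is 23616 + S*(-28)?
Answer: 8241998/349 ≈ 23616.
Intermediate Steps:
S = -1/698 (S = 1/(-698) = -1/698 ≈ -0.0014327)
23616 + S*(-28) = 23616 - 1/698*(-28) = 23616 + 14/349 = 8241998/349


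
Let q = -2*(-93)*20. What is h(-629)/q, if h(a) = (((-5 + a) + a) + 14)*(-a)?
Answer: -785621/3720 ≈ -211.19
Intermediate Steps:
h(a) = -a*(9 + 2*a) (h(a) = ((-5 + 2*a) + 14)*(-a) = (9 + 2*a)*(-a) = -a*(9 + 2*a))
q = 3720 (q = 186*20 = 3720)
h(-629)/q = -1*(-629)*(9 + 2*(-629))/3720 = -1*(-629)*(9 - 1258)*(1/3720) = -1*(-629)*(-1249)*(1/3720) = -785621*1/3720 = -785621/3720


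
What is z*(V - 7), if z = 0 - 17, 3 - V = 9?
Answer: 221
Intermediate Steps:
V = -6 (V = 3 - 1*9 = 3 - 9 = -6)
z = -17
z*(V - 7) = -17*(-6 - 7) = -17*(-13) = 221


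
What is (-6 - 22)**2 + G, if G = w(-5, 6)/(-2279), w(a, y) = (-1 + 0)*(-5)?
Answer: 1786731/2279 ≈ 784.00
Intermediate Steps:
w(a, y) = 5 (w(a, y) = -1*(-5) = 5)
G = -5/2279 (G = 5/(-2279) = 5*(-1/2279) = -5/2279 ≈ -0.0021939)
(-6 - 22)**2 + G = (-6 - 22)**2 - 5/2279 = (-28)**2 - 5/2279 = 784 - 5/2279 = 1786731/2279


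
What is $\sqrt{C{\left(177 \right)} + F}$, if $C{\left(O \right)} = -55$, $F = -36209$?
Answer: $2 i \sqrt{9066} \approx 190.43 i$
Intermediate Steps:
$\sqrt{C{\left(177 \right)} + F} = \sqrt{-55 - 36209} = \sqrt{-36264} = 2 i \sqrt{9066}$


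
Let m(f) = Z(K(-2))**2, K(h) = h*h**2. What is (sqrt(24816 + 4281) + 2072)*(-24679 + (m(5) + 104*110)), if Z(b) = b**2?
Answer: -18944296 - 27429*sqrt(3233) ≈ -2.0504e+7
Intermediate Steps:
K(h) = h**3
m(f) = 4096 (m(f) = (((-2)**3)**2)**2 = ((-8)**2)**2 = 64**2 = 4096)
(sqrt(24816 + 4281) + 2072)*(-24679 + (m(5) + 104*110)) = (sqrt(24816 + 4281) + 2072)*(-24679 + (4096 + 104*110)) = (sqrt(29097) + 2072)*(-24679 + (4096 + 11440)) = (3*sqrt(3233) + 2072)*(-24679 + 15536) = (2072 + 3*sqrt(3233))*(-9143) = -18944296 - 27429*sqrt(3233)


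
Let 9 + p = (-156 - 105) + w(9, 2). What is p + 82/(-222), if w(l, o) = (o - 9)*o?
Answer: -31565/111 ≈ -284.37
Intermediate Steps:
w(l, o) = o*(-9 + o) (w(l, o) = (-9 + o)*o = o*(-9 + o))
p = -284 (p = -9 + ((-156 - 105) + 2*(-9 + 2)) = -9 + (-261 + 2*(-7)) = -9 + (-261 - 14) = -9 - 275 = -284)
p + 82/(-222) = -284 + 82/(-222) = -284 + 82*(-1/222) = -284 - 41/111 = -31565/111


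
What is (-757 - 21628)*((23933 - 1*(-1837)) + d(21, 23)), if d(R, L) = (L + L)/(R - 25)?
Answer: -1153208045/2 ≈ -5.7660e+8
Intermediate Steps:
d(R, L) = 2*L/(-25 + R) (d(R, L) = (2*L)/(-25 + R) = 2*L/(-25 + R))
(-757 - 21628)*((23933 - 1*(-1837)) + d(21, 23)) = (-757 - 21628)*((23933 - 1*(-1837)) + 2*23/(-25 + 21)) = -22385*((23933 + 1837) + 2*23/(-4)) = -22385*(25770 + 2*23*(-¼)) = -22385*(25770 - 23/2) = -22385*51517/2 = -1153208045/2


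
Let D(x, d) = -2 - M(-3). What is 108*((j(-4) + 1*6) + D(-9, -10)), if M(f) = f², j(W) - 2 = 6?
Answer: 324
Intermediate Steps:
j(W) = 8 (j(W) = 2 + 6 = 8)
D(x, d) = -11 (D(x, d) = -2 - 1*(-3)² = -2 - 1*9 = -2 - 9 = -11)
108*((j(-4) + 1*6) + D(-9, -10)) = 108*((8 + 1*6) - 11) = 108*((8 + 6) - 11) = 108*(14 - 11) = 108*3 = 324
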